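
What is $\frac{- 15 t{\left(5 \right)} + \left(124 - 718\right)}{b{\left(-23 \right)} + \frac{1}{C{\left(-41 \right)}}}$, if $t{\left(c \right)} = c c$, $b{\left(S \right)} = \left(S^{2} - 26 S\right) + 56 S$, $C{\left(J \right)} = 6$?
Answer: $\frac{5814}{965} \approx 6.0249$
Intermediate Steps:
$b{\left(S \right)} = S^{2} + 30 S$
$t{\left(c \right)} = c^{2}$
$\frac{- 15 t{\left(5 \right)} + \left(124 - 718\right)}{b{\left(-23 \right)} + \frac{1}{C{\left(-41 \right)}}} = \frac{- 15 \cdot 5^{2} + \left(124 - 718\right)}{- 23 \left(30 - 23\right) + \frac{1}{6}} = \frac{\left(-15\right) 25 + \left(124 - 718\right)}{\left(-23\right) 7 + \frac{1}{6}} = \frac{-375 - 594}{-161 + \frac{1}{6}} = - \frac{969}{- \frac{965}{6}} = \left(-969\right) \left(- \frac{6}{965}\right) = \frac{5814}{965}$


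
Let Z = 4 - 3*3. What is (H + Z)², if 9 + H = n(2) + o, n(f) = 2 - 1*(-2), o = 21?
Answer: 121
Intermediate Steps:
n(f) = 4 (n(f) = 2 + 2 = 4)
Z = -5 (Z = 4 - 9 = -5)
H = 16 (H = -9 + (4 + 21) = -9 + 25 = 16)
(H + Z)² = (16 - 5)² = 11² = 121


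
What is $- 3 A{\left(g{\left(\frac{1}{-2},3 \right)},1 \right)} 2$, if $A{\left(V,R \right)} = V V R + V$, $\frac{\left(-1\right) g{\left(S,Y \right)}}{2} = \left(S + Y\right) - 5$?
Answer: $-180$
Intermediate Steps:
$g{\left(S,Y \right)} = 10 - 2 S - 2 Y$ ($g{\left(S,Y \right)} = - 2 \left(\left(S + Y\right) - 5\right) = - 2 \left(-5 + S + Y\right) = 10 - 2 S - 2 Y$)
$A{\left(V,R \right)} = V + R V^{2}$ ($A{\left(V,R \right)} = V^{2} R + V = R V^{2} + V = V + R V^{2}$)
$- 3 A{\left(g{\left(\frac{1}{-2},3 \right)},1 \right)} 2 = - 3 \left(10 - \frac{2}{-2} - 6\right) \left(1 + 1 \left(10 - \frac{2}{-2} - 6\right)\right) 2 = - 3 \left(10 - -1 - 6\right) \left(1 + 1 \left(10 - -1 - 6\right)\right) 2 = - 3 \left(10 + 1 - 6\right) \left(1 + 1 \left(10 + 1 - 6\right)\right) 2 = - 3 \cdot 5 \left(1 + 1 \cdot 5\right) 2 = - 3 \cdot 5 \left(1 + 5\right) 2 = - 3 \cdot 5 \cdot 6 \cdot 2 = \left(-3\right) 30 \cdot 2 = \left(-90\right) 2 = -180$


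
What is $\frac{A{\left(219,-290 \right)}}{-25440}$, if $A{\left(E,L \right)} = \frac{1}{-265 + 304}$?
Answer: $- \frac{1}{992160} \approx -1.0079 \cdot 10^{-6}$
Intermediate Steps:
$A{\left(E,L \right)} = \frac{1}{39}$
$\frac{A{\left(219,-290 \right)}}{-25440} = \frac{1}{39 \left(-25440\right)} = \frac{1}{39} \left(- \frac{1}{25440}\right) = - \frac{1}{992160}$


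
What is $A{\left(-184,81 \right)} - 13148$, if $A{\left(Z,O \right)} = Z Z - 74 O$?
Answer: $14714$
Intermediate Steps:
$A{\left(Z,O \right)} = Z^{2} - 74 O$
$A{\left(-184,81 \right)} - 13148 = \left(\left(-184\right)^{2} - 5994\right) - 13148 = \left(33856 - 5994\right) - 13148 = 27862 - 13148 = 14714$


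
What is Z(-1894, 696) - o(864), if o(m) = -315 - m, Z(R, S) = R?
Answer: -715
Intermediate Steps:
Z(-1894, 696) - o(864) = -1894 - (-315 - 1*864) = -1894 - (-315 - 864) = -1894 - 1*(-1179) = -1894 + 1179 = -715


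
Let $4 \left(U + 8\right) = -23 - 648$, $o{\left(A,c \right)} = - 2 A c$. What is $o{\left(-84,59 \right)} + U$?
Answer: $\frac{38945}{4} \approx 9736.3$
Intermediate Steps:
$o{\left(A,c \right)} = - 2 A c$
$U = - \frac{703}{4}$ ($U = -8 + \frac{-23 - 648}{4} = -8 + \frac{1}{4} \left(-671\right) = -8 - \frac{671}{4} = - \frac{703}{4} \approx -175.75$)
$o{\left(-84,59 \right)} + U = \left(-2\right) \left(-84\right) 59 - \frac{703}{4} = 9912 - \frac{703}{4} = \frac{38945}{4}$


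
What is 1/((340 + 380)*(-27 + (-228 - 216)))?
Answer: -1/339120 ≈ -2.9488e-6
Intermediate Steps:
1/((340 + 380)*(-27 + (-228 - 216))) = 1/(720*(-27 - 444)) = 1/(720*(-471)) = 1/(-339120) = -1/339120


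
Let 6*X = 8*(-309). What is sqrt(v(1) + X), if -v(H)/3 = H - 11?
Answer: I*sqrt(382) ≈ 19.545*I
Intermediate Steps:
v(H) = 33 - 3*H (v(H) = -3*(H - 11) = -3*(-11 + H) = 33 - 3*H)
X = -412 (X = (8*(-309))/6 = (1/6)*(-2472) = -412)
sqrt(v(1) + X) = sqrt((33 - 3*1) - 412) = sqrt((33 - 3) - 412) = sqrt(30 - 412) = sqrt(-382) = I*sqrt(382)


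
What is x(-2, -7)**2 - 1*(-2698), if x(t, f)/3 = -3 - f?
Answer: 2842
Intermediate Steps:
x(t, f) = -9 - 3*f (x(t, f) = 3*(-3 - f) = -9 - 3*f)
x(-2, -7)**2 - 1*(-2698) = (-9 - 3*(-7))**2 - 1*(-2698) = (-9 + 21)**2 + 2698 = 12**2 + 2698 = 144 + 2698 = 2842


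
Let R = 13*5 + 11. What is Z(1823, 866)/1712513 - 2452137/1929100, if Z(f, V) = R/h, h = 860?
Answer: -180570601751503/142055179616900 ≈ -1.2711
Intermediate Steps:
R = 76 (R = 65 + 11 = 76)
Z(f, V) = 19/215 (Z(f, V) = 76/860 = 76*(1/860) = 19/215)
Z(1823, 866)/1712513 - 2452137/1929100 = (19/215)/1712513 - 2452137/1929100 = (19/215)*(1/1712513) - 2452137*1/1929100 = 19/368190295 - 2452137/1929100 = -180570601751503/142055179616900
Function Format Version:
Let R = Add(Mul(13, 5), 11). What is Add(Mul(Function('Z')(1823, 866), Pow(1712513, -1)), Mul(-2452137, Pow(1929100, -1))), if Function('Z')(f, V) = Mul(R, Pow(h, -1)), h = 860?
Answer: Rational(-180570601751503, 142055179616900) ≈ -1.2711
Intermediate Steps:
R = 76 (R = Add(65, 11) = 76)
Function('Z')(f, V) = Rational(19, 215) (Function('Z')(f, V) = Mul(76, Pow(860, -1)) = Mul(76, Rational(1, 860)) = Rational(19, 215))
Add(Mul(Function('Z')(1823, 866), Pow(1712513, -1)), Mul(-2452137, Pow(1929100, -1))) = Add(Mul(Rational(19, 215), Pow(1712513, -1)), Mul(-2452137, Pow(1929100, -1))) = Add(Mul(Rational(19, 215), Rational(1, 1712513)), Mul(-2452137, Rational(1, 1929100))) = Add(Rational(19, 368190295), Rational(-2452137, 1929100)) = Rational(-180570601751503, 142055179616900)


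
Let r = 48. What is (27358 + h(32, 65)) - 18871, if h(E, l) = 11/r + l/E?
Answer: 814969/96 ≈ 8489.3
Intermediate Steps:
h(E, l) = 11/48 + l/E
(27358 + h(32, 65)) - 18871 = (27358 + (11/48 + 65/32)) - 18871 = (27358 + 217/96) - 18871 = 2626585/96 - 18871 = 814969/96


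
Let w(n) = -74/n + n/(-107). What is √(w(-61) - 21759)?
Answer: I*√926895053558/6527 ≈ 147.5*I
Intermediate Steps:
w(n) = -74/n - n/107 (w(n) = -74/n + n*(-1/107) = -74/n - n/107)
√(w(-61) - 21759) = √((-74/(-61) - 1/107*(-61)) - 21759) = √((-74*(-1/61) + 61/107) - 21759) = √((74/61 + 61/107) - 21759) = √(11639/6527 - 21759) = √(-142009354/6527) = I*√926895053558/6527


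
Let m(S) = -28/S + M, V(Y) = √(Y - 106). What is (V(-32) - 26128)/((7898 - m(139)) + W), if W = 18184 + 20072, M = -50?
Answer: -226987/401399 + 139*I*√138/6422384 ≈ -0.56549 + 0.00025425*I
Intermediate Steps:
W = 38256
V(Y) = √(-106 + Y)
m(S) = -50 - 28/S (m(S) = -28/S - 50 = -50 - 28/S)
(V(-32) - 26128)/((7898 - m(139)) + W) = (√(-106 - 32) - 26128)/((7898 - (-50 - 28/139)) + 38256) = (√(-138) - 26128)/((7898 - (-50 - 28*1/139)) + 38256) = (I*√138 - 26128)/((7898 - (-50 - 28/139)) + 38256) = (-26128 + I*√138)/((7898 - 1*(-6978/139)) + 38256) = (-26128 + I*√138)/((7898 + 6978/139) + 38256) = (-26128 + I*√138)/(1104800/139 + 38256) = (-26128 + I*√138)/(6422384/139) = (-26128 + I*√138)*(139/6422384) = -226987/401399 + 139*I*√138/6422384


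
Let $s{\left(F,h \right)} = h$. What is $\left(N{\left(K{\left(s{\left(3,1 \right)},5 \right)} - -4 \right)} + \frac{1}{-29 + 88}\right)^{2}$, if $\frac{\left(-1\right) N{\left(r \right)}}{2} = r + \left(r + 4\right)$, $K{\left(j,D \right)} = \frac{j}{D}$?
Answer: $\frac{53450721}{87025} \approx 614.2$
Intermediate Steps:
$N{\left(r \right)} = -8 - 4 r$ ($N{\left(r \right)} = - 2 \left(r + \left(r + 4\right)\right) = - 2 \left(r + \left(4 + r\right)\right) = - 2 \left(4 + 2 r\right) = -8 - 4 r$)
$\left(N{\left(K{\left(s{\left(3,1 \right)},5 \right)} - -4 \right)} + \frac{1}{-29 + 88}\right)^{2} = \left(\left(-8 - 4 \left(1 \cdot \frac{1}{5} - -4\right)\right) + \frac{1}{-29 + 88}\right)^{2} = \left(\left(-8 - 4 \left(1 \cdot \frac{1}{5} + 4\right)\right) + \frac{1}{59}\right)^{2} = \left(\left(-8 - 4 \left(\frac{1}{5} + 4\right)\right) + \frac{1}{59}\right)^{2} = \left(\left(-8 - \frac{84}{5}\right) + \frac{1}{59}\right)^{2} = \left(- \frac{124}{5} + \frac{1}{59}\right)^{2} = \left(- \frac{7311}{295}\right)^{2} = \frac{53450721}{87025}$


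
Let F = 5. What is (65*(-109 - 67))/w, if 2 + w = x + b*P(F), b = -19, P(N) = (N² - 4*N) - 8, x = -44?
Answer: -1040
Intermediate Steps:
P(N) = -8 + N² - 4*N
w = 11 (w = -2 + (-44 - 19*(-8 + 5² - 4*5)) = -2 + (-44 - 19*(-8 + 25 - 20)) = -2 + (-44 - 19*(-3)) = -2 + (-44 + 57) = -2 + 13 = 11)
(65*(-109 - 67))/w = (65*(-109 - 67))/11 = (65*(-176))*(1/11) = -11440*1/11 = -1040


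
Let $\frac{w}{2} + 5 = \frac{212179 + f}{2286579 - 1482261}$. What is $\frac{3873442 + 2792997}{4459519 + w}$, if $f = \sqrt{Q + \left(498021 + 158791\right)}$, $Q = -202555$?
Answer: $\frac{4808134305266365846090110}{3216397951637254679797843} - \frac{8042905325403 \sqrt{50473}}{3216397951637254679797843} \approx 1.4949$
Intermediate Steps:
$f = 3 \sqrt{50473}$ ($f = \sqrt{-202555 + \left(498021 + 158791\right)} = \sqrt{-202555 + 656812} = \sqrt{454257} = 3 \sqrt{50473} \approx 673.99$)
$w = - \frac{3809411}{402159} + \frac{\sqrt{50473}}{134053}$ ($w = -10 + 2 \frac{212179 + 3 \sqrt{50473}}{2286579 - 1482261} = -10 + 2 \frac{212179 + 3 \sqrt{50473}}{804318} = -10 + 2 \left(212179 + 3 \sqrt{50473}\right) \frac{1}{804318} = -10 + 2 \left(\frac{212179}{804318} + \frac{\sqrt{50473}}{268106}\right) = -10 + \left(\frac{212179}{402159} + \frac{\sqrt{50473}}{134053}\right) = - \frac{3809411}{402159} + \frac{\sqrt{50473}}{134053} \approx -9.4707$)
$\frac{3873442 + 2792997}{4459519 + w} = \frac{3873442 + 2792997}{4459519 - \left(\frac{3809411}{402159} - \frac{\sqrt{50473}}{134053}\right)} = \frac{6666439}{\frac{1793431892110}{402159} + \frac{\sqrt{50473}}{134053}}$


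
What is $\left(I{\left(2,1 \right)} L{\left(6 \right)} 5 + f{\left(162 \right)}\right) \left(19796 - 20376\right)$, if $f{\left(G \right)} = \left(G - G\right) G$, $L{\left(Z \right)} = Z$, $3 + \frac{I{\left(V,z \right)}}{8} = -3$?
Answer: $835200$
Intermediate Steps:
$I{\left(V,z \right)} = -48$ ($I{\left(V,z \right)} = -24 + 8 \left(-3\right) = -24 - 24 = -48$)
$f{\left(G \right)} = 0$ ($f{\left(G \right)} = 0 G = 0$)
$\left(I{\left(2,1 \right)} L{\left(6 \right)} 5 + f{\left(162 \right)}\right) \left(19796 - 20376\right) = \left(\left(-48\right) 6 \cdot 5 + 0\right) \left(19796 - 20376\right) = \left(\left(-288\right) 5 + 0\right) \left(-580\right) = \left(-1440 + 0\right) \left(-580\right) = \left(-1440\right) \left(-580\right) = 835200$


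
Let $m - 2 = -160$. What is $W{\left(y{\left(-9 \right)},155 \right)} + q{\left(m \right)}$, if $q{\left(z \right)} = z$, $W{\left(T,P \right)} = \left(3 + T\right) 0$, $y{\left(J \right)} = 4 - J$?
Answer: $-158$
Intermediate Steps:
$W{\left(T,P \right)} = 0$
$m = -158$ ($m = 2 - 160 = -158$)
$W{\left(y{\left(-9 \right)},155 \right)} + q{\left(m \right)} = 0 - 158 = -158$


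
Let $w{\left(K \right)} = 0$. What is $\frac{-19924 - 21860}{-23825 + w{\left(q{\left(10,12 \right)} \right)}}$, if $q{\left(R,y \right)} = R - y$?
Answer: $\frac{41784}{23825} \approx 1.7538$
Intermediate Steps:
$\frac{-19924 - 21860}{-23825 + w{\left(q{\left(10,12 \right)} \right)}} = \frac{-19924 - 21860}{-23825 + 0} = - \frac{41784}{-23825} = \left(-41784\right) \left(- \frac{1}{23825}\right) = \frac{41784}{23825}$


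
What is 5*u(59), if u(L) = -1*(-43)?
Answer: 215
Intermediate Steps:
u(L) = 43
5*u(59) = 5*43 = 215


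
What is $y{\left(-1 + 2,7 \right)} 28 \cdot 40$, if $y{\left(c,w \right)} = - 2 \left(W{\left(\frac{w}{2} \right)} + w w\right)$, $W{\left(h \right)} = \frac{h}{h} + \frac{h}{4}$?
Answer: $-113960$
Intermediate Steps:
$W{\left(h \right)} = 1 + \frac{h}{4}$ ($W{\left(h \right)} = 1 + h \frac{1}{4} = 1 + \frac{h}{4}$)
$y{\left(c,w \right)} = -2 - 2 w^{2} - \frac{w}{4}$ ($y{\left(c,w \right)} = - 2 \left(\left(1 + \frac{w \frac{1}{2}}{4}\right) + w w\right) = - 2 \left(\left(1 + \frac{w \frac{1}{2}}{4}\right) + w^{2}\right) = - 2 \left(\left(1 + \frac{\frac{1}{2} w}{4}\right) + w^{2}\right) = - 2 \left(\left(1 + \frac{w}{8}\right) + w^{2}\right) = - 2 \left(1 + w^{2} + \frac{w}{8}\right) = -2 - 2 w^{2} - \frac{w}{4}$)
$y{\left(-1 + 2,7 \right)} 28 \cdot 40 = \left(-2 - 2 \cdot 7^{2} - \frac{7}{4}\right) 28 \cdot 40 = \left(-2 - 98 - \frac{7}{4}\right) 28 \cdot 40 = \left(- \frac{407}{4}\right) 28 \cdot 40 = \left(-2849\right) 40 = -113960$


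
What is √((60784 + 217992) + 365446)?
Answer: √644222 ≈ 802.63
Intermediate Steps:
√((60784 + 217992) + 365446) = √(278776 + 365446) = √644222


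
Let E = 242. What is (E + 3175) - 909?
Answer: 2508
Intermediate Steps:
(E + 3175) - 909 = (242 + 3175) - 909 = 3417 - 909 = 2508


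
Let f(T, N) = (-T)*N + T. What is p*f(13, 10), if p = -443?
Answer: 51831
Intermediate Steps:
f(T, N) = T - N*T (f(T, N) = -N*T + T = T - N*T)
p*f(13, 10) = -5759*(1 - 1*10) = -5759*(1 - 10) = -5759*(-9) = -443*(-117) = 51831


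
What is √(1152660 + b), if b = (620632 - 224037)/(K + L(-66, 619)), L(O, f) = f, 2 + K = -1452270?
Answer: √2428995730062236405/1451653 ≈ 1073.6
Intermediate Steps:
K = -1452272 (K = -2 - 1452270 = -1452272)
b = -396595/1451653 (b = (620632 - 224037)/(-1452272 + 619) = 396595/(-1451653) = 396595*(-1/1451653) = -396595/1451653 ≈ -0.27320)
√(1152660 + b) = √(1152660 - 396595/1451653) = √(1673261950385/1451653) = √2428995730062236405/1451653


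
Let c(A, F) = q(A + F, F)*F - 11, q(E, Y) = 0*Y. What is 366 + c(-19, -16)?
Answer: 355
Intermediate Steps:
q(E, Y) = 0
c(A, F) = -11 (c(A, F) = 0*F - 11 = 0 - 11 = -11)
366 + c(-19, -16) = 366 - 11 = 355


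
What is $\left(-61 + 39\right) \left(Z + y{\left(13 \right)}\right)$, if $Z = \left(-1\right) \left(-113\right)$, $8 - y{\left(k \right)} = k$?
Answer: $-2376$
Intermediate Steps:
$y{\left(k \right)} = 8 - k$
$Z = 113$
$\left(-61 + 39\right) \left(Z + y{\left(13 \right)}\right) = \left(-61 + 39\right) \left(113 + \left(8 - 13\right)\right) = - 22 \left(113 + \left(8 - 13\right)\right) = - 22 \left(113 - 5\right) = \left(-22\right) 108 = -2376$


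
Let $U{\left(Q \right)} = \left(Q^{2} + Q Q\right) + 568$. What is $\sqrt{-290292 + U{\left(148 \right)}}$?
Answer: $18 i \sqrt{759} \approx 495.9 i$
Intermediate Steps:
$U{\left(Q \right)} = 568 + 2 Q^{2}$ ($U{\left(Q \right)} = \left(Q^{2} + Q^{2}\right) + 568 = 2 Q^{2} + 568 = 568 + 2 Q^{2}$)
$\sqrt{-290292 + U{\left(148 \right)}} = \sqrt{-290292 + \left(568 + 2 \cdot 148^{2}\right)} = \sqrt{-290292 + \left(568 + 2 \cdot 21904\right)} = \sqrt{-290292 + \left(568 + 43808\right)} = \sqrt{-290292 + 44376} = \sqrt{-245916} = 18 i \sqrt{759}$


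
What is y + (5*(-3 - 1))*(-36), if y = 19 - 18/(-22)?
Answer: 8138/11 ≈ 739.82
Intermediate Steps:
y = 218/11 (y = 19 - 18*(-1)/22 = 19 - 1*(-9/11) = 19 + 9/11 = 218/11 ≈ 19.818)
y + (5*(-3 - 1))*(-36) = 218/11 + (5*(-3 - 1))*(-36) = 218/11 + (5*(-4))*(-36) = 218/11 - 20*(-36) = 218/11 + 720 = 8138/11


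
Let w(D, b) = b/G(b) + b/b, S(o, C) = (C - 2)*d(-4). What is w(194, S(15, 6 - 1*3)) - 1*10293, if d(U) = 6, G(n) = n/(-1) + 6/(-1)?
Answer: -20585/2 ≈ -10293.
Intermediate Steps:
G(n) = -6 - n (G(n) = n*(-1) + 6*(-1) = -n - 6 = -6 - n)
S(o, C) = -12 + 6*C (S(o, C) = (C - 2)*6 = (-2 + C)*6 = -12 + 6*C)
w(D, b) = 1 + b/(-6 - b) (w(D, b) = b/(-6 - b) + b/b = b/(-6 - b) + 1 = 1 + b/(-6 - b))
w(194, S(15, 6 - 1*3)) - 1*10293 = 6/(6 + (-12 + 6*(6 - 1*3))) - 1*10293 = 6/(6 + (-12 + 6*(6 - 3))) - 10293 = 6/(6 + (-12 + 6*3)) - 10293 = 6/(6 + (-12 + 18)) - 10293 = 6/(6 + 6) - 10293 = 6/12 - 10293 = 6*(1/12) - 10293 = ½ - 10293 = -20585/2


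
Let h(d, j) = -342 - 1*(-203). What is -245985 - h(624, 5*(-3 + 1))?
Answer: -245846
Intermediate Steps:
h(d, j) = -139 (h(d, j) = -342 + 203 = -139)
-245985 - h(624, 5*(-3 + 1)) = -245985 - 1*(-139) = -245985 + 139 = -245846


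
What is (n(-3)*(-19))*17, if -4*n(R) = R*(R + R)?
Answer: 2907/2 ≈ 1453.5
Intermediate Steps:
n(R) = -R**2/2 (n(R) = -R*(R + R)/4 = -R*2*R/4 = -R**2/2)
(n(-3)*(-19))*17 = (-1/2*(-3)**2*(-19))*17 = (-1/2*9*(-19))*17 = -9/2*(-19)*17 = (171/2)*17 = 2907/2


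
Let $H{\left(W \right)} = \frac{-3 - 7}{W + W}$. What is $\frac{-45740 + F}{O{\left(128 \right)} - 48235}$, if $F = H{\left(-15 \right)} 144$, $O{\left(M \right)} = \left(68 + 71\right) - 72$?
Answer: $\frac{11423}{12042} \approx 0.9486$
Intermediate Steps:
$H{\left(W \right)} = - \frac{5}{W}$ ($H{\left(W \right)} = - \frac{10}{2 W} = - 10 \frac{1}{2 W} = - \frac{5}{W}$)
$O{\left(M \right)} = 67$ ($O{\left(M \right)} = 139 - 72 = 67$)
$F = 48$ ($F = - \frac{5}{-15} \cdot 144 = \left(-5\right) \left(- \frac{1}{15}\right) 144 = \frac{1}{3} \cdot 144 = 48$)
$\frac{-45740 + F}{O{\left(128 \right)} - 48235} = \frac{-45740 + 48}{67 - 48235} = - \frac{45692}{-48168} = \left(-45692\right) \left(- \frac{1}{48168}\right) = \frac{11423}{12042}$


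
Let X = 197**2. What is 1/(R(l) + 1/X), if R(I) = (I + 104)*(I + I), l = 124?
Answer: 38809/2194416097 ≈ 1.7685e-5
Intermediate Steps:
R(I) = 2*I*(104 + I) (R(I) = (104 + I)*(2*I) = 2*I*(104 + I))
X = 38809
1/(R(l) + 1/X) = 1/(2*124*(104 + 124) + 1/38809) = 1/(2*124*228 + 1/38809) = 1/(56544 + 1/38809) = 1/(2194416097/38809) = 38809/2194416097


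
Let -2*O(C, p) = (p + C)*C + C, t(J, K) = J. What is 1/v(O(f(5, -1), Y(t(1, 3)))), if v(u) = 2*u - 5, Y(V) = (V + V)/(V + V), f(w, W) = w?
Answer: -1/40 ≈ -0.025000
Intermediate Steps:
Y(V) = 1 (Y(V) = (2*V)/((2*V)) = (2*V)*(1/(2*V)) = 1)
O(C, p) = -C/2 - C*(C + p)/2 (O(C, p) = -((p + C)*C + C)/2 = -((C + p)*C + C)/2 = -(C*(C + p) + C)/2 = -(C + C*(C + p))/2 = -C/2 - C*(C + p)/2)
v(u) = -5 + 2*u
1/v(O(f(5, -1), Y(t(1, 3)))) = 1/(-5 + 2*(-½*5*(1 + 5 + 1))) = 1/(-5 + 2*(-½*5*7)) = 1/(-5 + 2*(-35/2)) = 1/(-5 - 35) = 1/(-40) = -1/40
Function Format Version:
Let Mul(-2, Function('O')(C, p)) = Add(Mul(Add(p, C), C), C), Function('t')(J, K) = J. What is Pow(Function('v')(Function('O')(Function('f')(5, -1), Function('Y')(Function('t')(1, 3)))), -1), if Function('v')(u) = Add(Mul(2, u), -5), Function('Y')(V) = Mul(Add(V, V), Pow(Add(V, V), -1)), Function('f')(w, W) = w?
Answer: Rational(-1, 40) ≈ -0.025000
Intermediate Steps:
Function('Y')(V) = 1 (Function('Y')(V) = Mul(Mul(2, V), Pow(Mul(2, V), -1)) = Mul(Mul(2, V), Mul(Rational(1, 2), Pow(V, -1))) = 1)
Function('O')(C, p) = Add(Mul(Rational(-1, 2), C), Mul(Rational(-1, 2), C, Add(C, p))) (Function('O')(C, p) = Mul(Rational(-1, 2), Add(Mul(Add(p, C), C), C)) = Mul(Rational(-1, 2), Add(Mul(Add(C, p), C), C)) = Mul(Rational(-1, 2), Add(Mul(C, Add(C, p)), C)) = Mul(Rational(-1, 2), Add(C, Mul(C, Add(C, p)))) = Add(Mul(Rational(-1, 2), C), Mul(Rational(-1, 2), C, Add(C, p))))
Function('v')(u) = Add(-5, Mul(2, u))
Pow(Function('v')(Function('O')(Function('f')(5, -1), Function('Y')(Function('t')(1, 3)))), -1) = Pow(Add(-5, Mul(2, Mul(Rational(-1, 2), 5, Add(1, 5, 1)))), -1) = Pow(Add(-5, Mul(2, Mul(Rational(-1, 2), 5, 7))), -1) = Pow(Add(-5, Mul(2, Rational(-35, 2))), -1) = Pow(Add(-5, -35), -1) = Pow(-40, -1) = Rational(-1, 40)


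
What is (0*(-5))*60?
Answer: 0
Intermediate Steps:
(0*(-5))*60 = 0*60 = 0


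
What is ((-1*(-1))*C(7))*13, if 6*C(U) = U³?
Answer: 4459/6 ≈ 743.17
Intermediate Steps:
C(U) = U³/6
((-1*(-1))*C(7))*13 = ((-1*(-1))*((⅙)*7³))*13 = (1*((⅙)*343))*13 = (1*(343/6))*13 = (343/6)*13 = 4459/6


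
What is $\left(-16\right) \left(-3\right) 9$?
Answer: $432$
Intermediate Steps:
$\left(-16\right) \left(-3\right) 9 = 48 \cdot 9 = 432$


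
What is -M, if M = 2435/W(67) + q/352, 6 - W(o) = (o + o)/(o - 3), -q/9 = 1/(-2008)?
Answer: -11015020769/17670400 ≈ -623.36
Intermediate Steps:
q = 9/2008 (q = -9/(-2008) = -9*(-1/2008) = 9/2008 ≈ 0.0044821)
W(o) = 6 - 2*o/(-3 + o) (W(o) = 6 - (o + o)/(o - 3) = 6 - 2*o/(-3 + o))
M = 11015020769/17670400 (M = 2435/((2*(-9 + 2*67)/(-3 + 67))) + (9/2008)/352 = 2435/((2*(-9 + 134)/64)) + (9/2008)*(1/352) = 2435/((2*(1/64)*125)) + 9/706816 = 2435/(125/32) + 9/706816 = 2435*(32/125) + 9/706816 = 15584/25 + 9/706816 = 11015020769/17670400 ≈ 623.36)
-M = -1*11015020769/17670400 = -11015020769/17670400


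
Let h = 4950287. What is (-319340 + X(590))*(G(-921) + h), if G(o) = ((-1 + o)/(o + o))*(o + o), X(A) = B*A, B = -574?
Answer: -3256682170000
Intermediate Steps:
X(A) = -574*A
G(o) = -1 + o (G(o) = ((-1 + o)/((2*o)))*(2*o) = ((-1 + o)*(1/(2*o)))*(2*o) = ((-1 + o)/(2*o))*(2*o) = -1 + o)
(-319340 + X(590))*(G(-921) + h) = (-319340 - 574*590)*((-1 - 921) + 4950287) = (-319340 - 338660)*(-922 + 4950287) = -658000*4949365 = -3256682170000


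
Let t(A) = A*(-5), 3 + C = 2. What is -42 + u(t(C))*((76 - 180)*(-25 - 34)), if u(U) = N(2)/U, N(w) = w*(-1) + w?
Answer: -42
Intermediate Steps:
C = -1 (C = -3 + 2 = -1)
N(w) = 0 (N(w) = -w + w = 0)
t(A) = -5*A
u(U) = 0 (u(U) = 0/U = 0)
-42 + u(t(C))*((76 - 180)*(-25 - 34)) = -42 + 0*((76 - 180)*(-25 - 34)) = -42 + 0*(-104*(-59)) = -42 + 0*6136 = -42 + 0 = -42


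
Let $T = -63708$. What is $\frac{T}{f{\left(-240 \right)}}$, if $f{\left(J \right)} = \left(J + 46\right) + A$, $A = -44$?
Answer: $\frac{31854}{119} \approx 267.68$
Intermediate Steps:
$f{\left(J \right)} = 2 + J$ ($f{\left(J \right)} = \left(J + 46\right) - 44 = \left(46 + J\right) - 44 = 2 + J$)
$\frac{T}{f{\left(-240 \right)}} = - \frac{63708}{2 - 240} = - \frac{63708}{-238} = \left(-63708\right) \left(- \frac{1}{238}\right) = \frac{31854}{119}$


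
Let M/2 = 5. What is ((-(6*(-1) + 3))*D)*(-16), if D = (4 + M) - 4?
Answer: -480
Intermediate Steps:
M = 10 (M = 2*5 = 10)
D = 10 (D = (4 + 10) - 4 = 14 - 4 = 10)
((-(6*(-1) + 3))*D)*(-16) = (-(6*(-1) + 3)*10)*(-16) = (-(-6 + 3)*10)*(-16) = (-1*(-3)*10)*(-16) = (3*10)*(-16) = 30*(-16) = -480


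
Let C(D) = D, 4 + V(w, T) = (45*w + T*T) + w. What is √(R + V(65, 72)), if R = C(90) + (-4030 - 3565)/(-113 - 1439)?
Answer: 3*√138247795/388 ≈ 90.911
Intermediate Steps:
V(w, T) = -4 + T² + 46*w (V(w, T) = -4 + ((45*w + T*T) + w) = -4 + ((45*w + T²) + w) = -4 + ((T² + 45*w) + w) = -4 + (T² + 46*w) = -4 + T² + 46*w)
R = 147275/1552 (R = 90 + (-4030 - 3565)/(-113 - 1439) = 90 - 7595/(-1552) = 90 - 7595*(-1/1552) = 90 + 7595/1552 = 147275/1552 ≈ 94.894)
√(R + V(65, 72)) = √(147275/1552 + (-4 + 72² + 46*65)) = √(147275/1552 + (-4 + 5184 + 2990)) = √(147275/1552 + 8170) = √(12827115/1552) = 3*√138247795/388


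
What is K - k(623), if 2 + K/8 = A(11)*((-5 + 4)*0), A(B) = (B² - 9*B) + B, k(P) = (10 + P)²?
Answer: -400705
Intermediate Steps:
A(B) = B² - 8*B
K = -16 (K = -16 + 8*((11*(-8 + 11))*((-5 + 4)*0)) = -16 + 8*((11*3)*(-1*0)) = -16 + 8*(33*0) = -16 + 8*0 = -16 + 0 = -16)
K - k(623) = -16 - (10 + 623)² = -16 - 1*633² = -16 - 1*400689 = -16 - 400689 = -400705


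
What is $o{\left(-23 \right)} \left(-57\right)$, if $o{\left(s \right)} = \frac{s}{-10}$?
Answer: $- \frac{1311}{10} \approx -131.1$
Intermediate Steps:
$o{\left(s \right)} = - \frac{s}{10}$ ($o{\left(s \right)} = s \left(- \frac{1}{10}\right) = - \frac{s}{10}$)
$o{\left(-23 \right)} \left(-57\right) = \left(- \frac{1}{10}\right) \left(-23\right) \left(-57\right) = \frac{23}{10} \left(-57\right) = - \frac{1311}{10}$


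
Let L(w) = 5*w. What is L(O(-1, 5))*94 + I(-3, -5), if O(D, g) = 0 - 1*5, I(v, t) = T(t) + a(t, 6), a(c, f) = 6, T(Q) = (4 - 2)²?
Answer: -2340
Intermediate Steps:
T(Q) = 4 (T(Q) = 2² = 4)
I(v, t) = 10 (I(v, t) = 4 + 6 = 10)
O(D, g) = -5 (O(D, g) = 0 - 5 = -5)
L(O(-1, 5))*94 + I(-3, -5) = (5*(-5))*94 + 10 = -25*94 + 10 = -2350 + 10 = -2340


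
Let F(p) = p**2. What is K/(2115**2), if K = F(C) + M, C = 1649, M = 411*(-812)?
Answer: 2385469/4473225 ≈ 0.53328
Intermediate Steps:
M = -333732
K = 2385469 (K = 1649**2 - 333732 = 2719201 - 333732 = 2385469)
K/(2115**2) = 2385469/(2115**2) = 2385469/4473225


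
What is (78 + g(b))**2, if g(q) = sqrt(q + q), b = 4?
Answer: 6092 + 312*sqrt(2) ≈ 6533.2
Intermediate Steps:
g(q) = sqrt(2)*sqrt(q) (g(q) = sqrt(2*q) = sqrt(2)*sqrt(q))
(78 + g(b))**2 = (78 + sqrt(2)*sqrt(4))**2 = (78 + sqrt(2)*2)**2 = (78 + 2*sqrt(2))**2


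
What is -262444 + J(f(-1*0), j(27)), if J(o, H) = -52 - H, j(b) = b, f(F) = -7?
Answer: -262523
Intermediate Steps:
-262444 + J(f(-1*0), j(27)) = -262444 + (-52 - 1*27) = -262444 + (-52 - 27) = -262444 - 79 = -262523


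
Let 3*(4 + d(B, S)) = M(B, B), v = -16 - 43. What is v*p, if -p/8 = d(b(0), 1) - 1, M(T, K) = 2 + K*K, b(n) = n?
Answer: -6136/3 ≈ -2045.3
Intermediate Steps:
M(T, K) = 2 + K**2
v = -59
d(B, S) = -10/3 + B**2/3 (d(B, S) = -4 + (2 + B**2)/3 = -4 + (2/3 + B**2/3) = -10/3 + B**2/3)
p = 104/3 (p = -8*((-10/3 + (1/3)*0**2) - 1) = -8*((-10/3 + (1/3)*0) - 1) = -8*((-10/3 + 0) - 1) = -8*(-10/3 - 1) = -8*(-13/3) = 104/3 ≈ 34.667)
v*p = -59*104/3 = -6136/3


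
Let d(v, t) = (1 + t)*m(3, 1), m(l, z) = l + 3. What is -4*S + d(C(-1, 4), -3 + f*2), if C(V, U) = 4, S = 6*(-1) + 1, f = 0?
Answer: 8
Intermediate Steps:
S = -5 (S = -6 + 1 = -5)
m(l, z) = 3 + l
d(v, t) = 6 + 6*t (d(v, t) = (1 + t)*(3 + 3) = (1 + t)*6 = 6 + 6*t)
-4*S + d(C(-1, 4), -3 + f*2) = -4*(-5) + (6 + 6*(-3 + 0*2)) = 20 + (6 + 6*(-3 + 0)) = 20 + (6 + 6*(-3)) = 20 + (6 - 18) = 20 - 12 = 8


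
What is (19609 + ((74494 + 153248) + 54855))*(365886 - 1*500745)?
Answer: -40755198954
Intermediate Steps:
(19609 + ((74494 + 153248) + 54855))*(365886 - 1*500745) = (19609 + (227742 + 54855))*(365886 - 500745) = (19609 + 282597)*(-134859) = 302206*(-134859) = -40755198954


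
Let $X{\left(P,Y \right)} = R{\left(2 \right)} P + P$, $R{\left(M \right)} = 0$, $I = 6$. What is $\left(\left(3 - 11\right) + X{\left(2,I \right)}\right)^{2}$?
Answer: $36$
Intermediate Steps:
$X{\left(P,Y \right)} = P$ ($X{\left(P,Y \right)} = 0 P + P = 0 + P = P$)
$\left(\left(3 - 11\right) + X{\left(2,I \right)}\right)^{2} = \left(\left(3 - 11\right) + 2\right)^{2} = \left(-8 + 2\right)^{2} = \left(-6\right)^{2} = 36$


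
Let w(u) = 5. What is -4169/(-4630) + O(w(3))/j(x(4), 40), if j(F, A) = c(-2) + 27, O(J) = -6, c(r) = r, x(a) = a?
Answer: 15289/23150 ≈ 0.66043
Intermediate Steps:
j(F, A) = 25 (j(F, A) = -2 + 27 = 25)
-4169/(-4630) + O(w(3))/j(x(4), 40) = -4169/(-4630) - 6/25 = -4169*(-1/4630) - 6*1/25 = 4169/4630 - 6/25 = 15289/23150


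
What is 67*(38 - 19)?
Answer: 1273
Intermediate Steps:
67*(38 - 19) = 67*19 = 1273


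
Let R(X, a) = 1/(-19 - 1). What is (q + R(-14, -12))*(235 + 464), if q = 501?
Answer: 7003281/20 ≈ 3.5016e+5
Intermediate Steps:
R(X, a) = -1/20 (R(X, a) = 1/(-20) = -1/20)
(q + R(-14, -12))*(235 + 464) = (501 - 1/20)*(235 + 464) = (10019/20)*699 = 7003281/20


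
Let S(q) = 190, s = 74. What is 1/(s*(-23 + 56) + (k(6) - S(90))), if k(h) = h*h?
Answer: 1/2288 ≈ 0.00043706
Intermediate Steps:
k(h) = h**2
1/(s*(-23 + 56) + (k(6) - S(90))) = 1/(74*(-23 + 56) + (6**2 - 1*190)) = 1/(74*33 + (36 - 190)) = 1/(2442 - 154) = 1/2288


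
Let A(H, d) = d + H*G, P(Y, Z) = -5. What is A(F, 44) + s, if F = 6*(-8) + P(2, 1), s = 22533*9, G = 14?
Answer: 202099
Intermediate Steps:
s = 202797
F = -53 (F = 6*(-8) - 5 = -48 - 5 = -53)
A(H, d) = d + 14*H (A(H, d) = d + H*14 = d + 14*H)
A(F, 44) + s = (44 + 14*(-53)) + 202797 = (44 - 742) + 202797 = -698 + 202797 = 202099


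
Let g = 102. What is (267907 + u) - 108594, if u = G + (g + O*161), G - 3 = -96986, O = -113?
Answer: 44239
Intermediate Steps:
G = -96983 (G = 3 - 96986 = -96983)
u = -115074 (u = -96983 + (102 - 113*161) = -96983 + (102 - 18193) = -96983 - 18091 = -115074)
(267907 + u) - 108594 = (267907 - 115074) - 108594 = 152833 - 108594 = 44239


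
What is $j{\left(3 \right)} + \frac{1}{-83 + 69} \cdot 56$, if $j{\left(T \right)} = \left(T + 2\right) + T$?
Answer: $4$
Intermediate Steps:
$j{\left(T \right)} = 2 + 2 T$ ($j{\left(T \right)} = \left(2 + T\right) + T = 2 + 2 T$)
$j{\left(3 \right)} + \frac{1}{-83 + 69} \cdot 56 = \left(2 + 2 \cdot 3\right) + \frac{1}{-83 + 69} \cdot 56 = \left(2 + 6\right) + \frac{1}{-14} \cdot 56 = 8 - 4 = 4$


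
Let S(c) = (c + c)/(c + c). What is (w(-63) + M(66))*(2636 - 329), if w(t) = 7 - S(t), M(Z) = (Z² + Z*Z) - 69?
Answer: 19953243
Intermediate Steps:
S(c) = 1 (S(c) = (2*c)/((2*c)) = (2*c)*(1/(2*c)) = 1)
M(Z) = -69 + 2*Z² (M(Z) = (Z² + Z²) - 69 = 2*Z² - 69 = -69 + 2*Z²)
w(t) = 6 (w(t) = 7 - 1*1 = 7 - 1 = 6)
(w(-63) + M(66))*(2636 - 329) = (6 + (-69 + 2*66²))*(2636 - 329) = (6 + (-69 + 2*4356))*2307 = (6 + (-69 + 8712))*2307 = (6 + 8643)*2307 = 8649*2307 = 19953243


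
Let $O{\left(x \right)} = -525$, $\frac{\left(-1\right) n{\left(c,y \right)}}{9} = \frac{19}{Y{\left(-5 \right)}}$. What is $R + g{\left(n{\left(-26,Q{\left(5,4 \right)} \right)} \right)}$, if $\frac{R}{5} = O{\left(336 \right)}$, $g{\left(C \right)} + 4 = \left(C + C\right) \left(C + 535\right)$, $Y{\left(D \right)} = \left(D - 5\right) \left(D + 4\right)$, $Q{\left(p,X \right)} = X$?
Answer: $- \frac{1017059}{50} \approx -20341.0$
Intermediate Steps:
$Y{\left(D \right)} = \left(-5 + D\right) \left(4 + D\right)$
$n{\left(c,y \right)} = - \frac{171}{10}$ ($n{\left(c,y \right)} = - 9 \frac{19}{-20 + \left(-5\right)^{2} - -5} = - 9 \frac{19}{-20 + 25 + 5} = - 9 \cdot \frac{19}{10} = - 9 \cdot 19 \cdot \frac{1}{10} = \left(-9\right) \frac{19}{10} = - \frac{171}{10}$)
$g{\left(C \right)} = -4 + 2 C \left(535 + C\right)$ ($g{\left(C \right)} = -4 + \left(C + C\right) \left(C + 535\right) = -4 + 2 C \left(535 + C\right)$)
$R = -2625$ ($R = 5 \left(-525\right) = -2625$)
$R + g{\left(n{\left(-26,Q{\left(5,4 \right)} \right)} \right)} = -2625 + \left(-4 + 2 \left(- \frac{171}{10}\right)^{2} + 1070 \left(- \frac{171}{10}\right)\right) = -2625 - \frac{885809}{50} = - \frac{1017059}{50}$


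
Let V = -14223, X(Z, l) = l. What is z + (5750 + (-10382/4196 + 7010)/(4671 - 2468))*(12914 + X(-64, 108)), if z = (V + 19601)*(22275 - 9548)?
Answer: 331305976431961/2310947 ≈ 1.4336e+8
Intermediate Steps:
z = 68445806 (z = (-14223 + 19601)*(22275 - 9548) = 5378*12727 = 68445806)
z + (5750 + (-10382/4196 + 7010)/(4671 - 2468))*(12914 + X(-64, 108)) = 68445806 + (5750 + (-10382/4196 + 7010)/(4671 - 2468))*(12914 + 108) = 68445806 + (5750 + (-10382*1/4196 + 7010)/2203)*13022 = 68445806 + (5750 + (-5191/2098 + 7010)*(1/2203))*13022 = 68445806 + (5750 + (14701789/2098)*(1/2203))*13022 = 68445806 + (5750 + 14701789/4621894)*13022 = 68445806 + (26590592289/4621894)*13022 = 68445806 + 173131346393679/2310947 = 331305976431961/2310947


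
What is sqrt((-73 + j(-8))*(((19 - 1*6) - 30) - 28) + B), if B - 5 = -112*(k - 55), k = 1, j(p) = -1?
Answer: sqrt(9383) ≈ 96.866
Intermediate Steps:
B = 6053 (B = 5 - 112*(1 - 55) = 5 - 112*(-54) = 5 + 6048 = 6053)
sqrt((-73 + j(-8))*(((19 - 1*6) - 30) - 28) + B) = sqrt((-73 - 1)*(((19 - 1*6) - 30) - 28) + 6053) = sqrt(-74*(((19 - 6) - 30) - 28) + 6053) = sqrt(-74*((13 - 30) - 28) + 6053) = sqrt(-74*(-17 - 28) + 6053) = sqrt(-74*(-45) + 6053) = sqrt(3330 + 6053) = sqrt(9383)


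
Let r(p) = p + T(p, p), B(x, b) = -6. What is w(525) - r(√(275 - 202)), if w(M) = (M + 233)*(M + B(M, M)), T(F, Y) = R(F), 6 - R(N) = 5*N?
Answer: 393396 + 4*√73 ≈ 3.9343e+5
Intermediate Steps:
R(N) = 6 - 5*N
T(F, Y) = 6 - 5*F
w(M) = (-6 + M)*(233 + M) (w(M) = (M + 233)*(M - 6) = (233 + M)*(-6 + M) = (-6 + M)*(233 + M))
r(p) = 6 - 4*p (r(p) = p + (6 - 5*p) = 6 - 4*p)
w(525) - r(√(275 - 202)) = (-1398 + 525² + 227*525) - (6 - 4*√(275 - 202)) = (-1398 + 275625 + 119175) - (6 - 4*√73) = 393402 + (-6 + 4*√73) = 393396 + 4*√73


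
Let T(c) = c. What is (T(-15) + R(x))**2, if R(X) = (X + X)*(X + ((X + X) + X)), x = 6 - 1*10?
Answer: 12769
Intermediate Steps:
x = -4 (x = 6 - 10 = -4)
R(X) = 8*X**2 (R(X) = (2*X)*(X + (2*X + X)) = (2*X)*(X + 3*X) = (2*X)*(4*X) = 8*X**2)
(T(-15) + R(x))**2 = (-15 + 8*(-4)**2)**2 = (-15 + 8*16)**2 = (-15 + 128)**2 = 113**2 = 12769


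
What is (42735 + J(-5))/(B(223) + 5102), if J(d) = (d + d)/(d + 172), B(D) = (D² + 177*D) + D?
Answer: 1427347/3157135 ≈ 0.45210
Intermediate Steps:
B(D) = D² + 178*D
J(d) = 2*d/(172 + d) (J(d) = (2*d)/(172 + d) = 2*d/(172 + d))
(42735 + J(-5))/(B(223) + 5102) = (42735 + 2*(-5)/(172 - 5))/(223*(178 + 223) + 5102) = (42735 + 2*(-5)/167)/(223*401 + 5102) = (42735 + 2*(-5)*(1/167))/(89423 + 5102) = (42735 - 10/167)/94525 = (7136735/167)*(1/94525) = 1427347/3157135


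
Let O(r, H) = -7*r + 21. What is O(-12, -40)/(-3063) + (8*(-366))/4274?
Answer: -1569539/2181877 ≈ -0.71935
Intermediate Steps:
O(r, H) = 21 - 7*r
O(-12, -40)/(-3063) + (8*(-366))/4274 = (21 - 7*(-12))/(-3063) + (8*(-366))/4274 = (21 + 84)*(-1/3063) - 2928*1/4274 = 105*(-1/3063) - 1464/2137 = -35/1021 - 1464/2137 = -1569539/2181877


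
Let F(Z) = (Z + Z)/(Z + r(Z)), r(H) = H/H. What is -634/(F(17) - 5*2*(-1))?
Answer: -5706/107 ≈ -53.327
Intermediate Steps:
r(H) = 1
F(Z) = 2*Z/(1 + Z) (F(Z) = (Z + Z)/(Z + 1) = (2*Z)/(1 + Z) = 2*Z/(1 + Z))
-634/(F(17) - 5*2*(-1)) = -634/(2*17/(1 + 17) - 5*2*(-1)) = -634/(2*17/18 - 10*(-1)) = -634/(2*17*(1/18) - 1*(-10)) = -634/(17/9 + 10) = -634/107/9 = -634*9/107 = -5706/107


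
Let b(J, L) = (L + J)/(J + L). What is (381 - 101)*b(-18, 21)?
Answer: 280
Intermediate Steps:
b(J, L) = 1 (b(J, L) = (J + L)/(J + L) = 1)
(381 - 101)*b(-18, 21) = (381 - 101)*1 = 280*1 = 280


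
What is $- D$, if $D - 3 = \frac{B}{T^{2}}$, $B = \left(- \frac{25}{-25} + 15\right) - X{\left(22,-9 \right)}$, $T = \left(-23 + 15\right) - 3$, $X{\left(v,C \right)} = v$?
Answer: $- \frac{357}{121} \approx -2.9504$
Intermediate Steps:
$T = -11$ ($T = -8 - 3 = -11$)
$B = -6$ ($B = \left(- \frac{25}{-25} + 15\right) - 22 = \left(\left(-25\right) \left(- \frac{1}{25}\right) + 15\right) - 22 = \left(1 + 15\right) - 22 = 16 - 22 = -6$)
$D = \frac{357}{121}$ ($D = 3 - \frac{6}{\left(-11\right)^{2}} = 3 - \frac{6}{121} = \frac{357}{121} \approx 2.9504$)
$- D = \left(-1\right) \frac{357}{121} = - \frac{357}{121}$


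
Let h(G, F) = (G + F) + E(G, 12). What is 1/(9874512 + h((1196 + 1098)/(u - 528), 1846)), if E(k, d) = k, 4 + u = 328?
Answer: 51/503693111 ≈ 1.0125e-7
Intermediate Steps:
u = 324 (u = -4 + 328 = 324)
h(G, F) = F + 2*G (h(G, F) = (G + F) + G = (F + G) + G = F + 2*G)
1/(9874512 + h((1196 + 1098)/(u - 528), 1846)) = 1/(9874512 + (1846 + 2*((1196 + 1098)/(324 - 528)))) = 1/(9874512 + (1846 + 2*(2294/(-204)))) = 1/(9874512 + (1846 + 2*(2294*(-1/204)))) = 1/(9874512 + (1846 + 2*(-1147/102))) = 1/(9874512 + (1846 - 1147/51)) = 1/(9874512 + 92999/51) = 1/(503693111/51) = 51/503693111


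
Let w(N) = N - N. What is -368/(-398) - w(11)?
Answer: 184/199 ≈ 0.92462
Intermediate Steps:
w(N) = 0
-368/(-398) - w(11) = -368/(-398) - 1*0 = -368*(-1/398) + 0 = 184/199 + 0 = 184/199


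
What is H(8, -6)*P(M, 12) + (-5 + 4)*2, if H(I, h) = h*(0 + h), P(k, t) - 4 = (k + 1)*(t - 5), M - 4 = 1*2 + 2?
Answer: 2410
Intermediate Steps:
M = 8 (M = 4 + (1*2 + 2) = 4 + (2 + 2) = 4 + 4 = 8)
P(k, t) = 4 + (1 + k)*(-5 + t) (P(k, t) = 4 + (k + 1)*(t - 5) = 4 + (1 + k)*(-5 + t))
H(I, h) = h² (H(I, h) = h*h = h²)
H(8, -6)*P(M, 12) + (-5 + 4)*2 = (-6)²*(-1 + 12 - 5*8 + 8*12) + (-5 + 4)*2 = 36*(-1 + 12 - 40 + 96) - 1*2 = 36*67 - 2 = 2412 - 2 = 2410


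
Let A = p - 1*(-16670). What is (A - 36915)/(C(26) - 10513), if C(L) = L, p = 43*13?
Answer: 19686/10487 ≈ 1.8772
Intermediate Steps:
p = 559
A = 17229 (A = 559 - 1*(-16670) = 559 + 16670 = 17229)
(A - 36915)/(C(26) - 10513) = (17229 - 36915)/(26 - 10513) = -19686/(-10487) = -19686*(-1/10487) = 19686/10487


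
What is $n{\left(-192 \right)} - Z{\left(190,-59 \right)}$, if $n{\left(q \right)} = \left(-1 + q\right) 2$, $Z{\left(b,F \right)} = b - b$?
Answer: $-386$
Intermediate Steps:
$Z{\left(b,F \right)} = 0$
$n{\left(q \right)} = -2 + 2 q$
$n{\left(-192 \right)} - Z{\left(190,-59 \right)} = \left(-2 + 2 \left(-192\right)\right) - 0 = \left(-2 - 384\right) + 0 = -386 + 0 = -386$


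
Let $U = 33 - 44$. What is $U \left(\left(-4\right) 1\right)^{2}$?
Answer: $-176$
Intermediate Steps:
$U = -11$ ($U = 33 - 44 = -11$)
$U \left(\left(-4\right) 1\right)^{2} = - 11 \left(\left(-4\right) 1\right)^{2} = - 11 \left(-4\right)^{2} = \left(-11\right) 16 = -176$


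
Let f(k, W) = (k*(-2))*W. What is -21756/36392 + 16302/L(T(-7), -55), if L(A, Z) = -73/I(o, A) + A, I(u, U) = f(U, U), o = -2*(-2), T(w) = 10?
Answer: 9883948051/6286718 ≈ 1572.2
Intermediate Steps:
o = 4
f(k, W) = -2*W*k (f(k, W) = (-2*k)*W = -2*W*k)
I(u, U) = -2*U**2 (I(u, U) = -2*U*U = -2*U**2)
L(A, Z) = A + 73/(2*A**2) (L(A, Z) = -73*(-1/(2*A**2)) + A = -(-73)/(2*A**2) + A = 73/(2*A**2) + A = A + 73/(2*A**2))
-21756/36392 + 16302/L(T(-7), -55) = -21756/36392 + 16302/(10 + (73/2)/10**2) = -21756*1/36392 + 16302/(10 + (73/2)*(1/100)) = -5439/9098 + 16302/(10 + 73/200) = -5439/9098 + 16302/(2073/200) = -5439/9098 + 16302*(200/2073) = -5439/9098 + 1086800/691 = 9883948051/6286718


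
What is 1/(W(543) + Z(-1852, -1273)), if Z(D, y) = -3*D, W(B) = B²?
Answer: 1/300405 ≈ 3.3288e-6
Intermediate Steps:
1/(W(543) + Z(-1852, -1273)) = 1/(543² - 3*(-1852)) = 1/(294849 + 5556) = 1/300405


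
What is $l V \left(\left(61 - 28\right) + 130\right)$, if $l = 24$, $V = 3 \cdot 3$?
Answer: $35208$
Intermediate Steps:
$V = 9$
$l V \left(\left(61 - 28\right) + 130\right) = 24 \cdot 9 \left(\left(61 - 28\right) + 130\right) = 216 \left(\left(61 - 28\right) + 130\right) = 216 \left(33 + 130\right) = 216 \cdot 163 = 35208$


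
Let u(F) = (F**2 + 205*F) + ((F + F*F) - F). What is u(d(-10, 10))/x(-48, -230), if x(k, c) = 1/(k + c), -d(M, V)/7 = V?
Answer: 1264900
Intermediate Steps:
d(M, V) = -7*V
x(k, c) = 1/(c + k)
u(F) = 2*F**2 + 205*F (u(F) = (F**2 + 205*F) + ((F + F**2) - F) = (F**2 + 205*F) + F**2 = 2*F**2 + 205*F)
u(d(-10, 10))/x(-48, -230) = ((-7*10)*(205 + 2*(-7*10)))/(1/(-230 - 48)) = (-70*(205 + 2*(-70)))/(1/(-278)) = (-70*(205 - 140))/(-1/278) = -70*65*(-278) = -4550*(-278) = 1264900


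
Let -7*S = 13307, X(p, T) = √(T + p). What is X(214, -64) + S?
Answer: -1901 + 5*√6 ≈ -1888.8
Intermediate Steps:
S = -1901 (S = -⅐*13307 = -1901)
X(214, -64) + S = √(-64 + 214) - 1901 = √150 - 1901 = 5*√6 - 1901 = -1901 + 5*√6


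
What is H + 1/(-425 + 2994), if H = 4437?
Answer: 11398654/2569 ≈ 4437.0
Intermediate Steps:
H + 1/(-425 + 2994) = 4437 + 1/(-425 + 2994) = 4437 + 1/2569 = 11398654/2569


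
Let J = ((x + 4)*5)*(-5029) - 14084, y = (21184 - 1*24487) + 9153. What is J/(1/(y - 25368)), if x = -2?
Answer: 1256451732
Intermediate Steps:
y = 5850 (y = (21184 - 24487) + 9153 = -3303 + 9153 = 5850)
J = -64374 (J = ((-2 + 4)*5)*(-5029) - 14084 = (2*5)*(-5029) - 14084 = 10*(-5029) - 14084 = -50290 - 14084 = -64374)
J/(1/(y - 25368)) = -64374/(1/(5850 - 25368)) = -64374/(1/(-19518)) = -64374/(-1/19518) = -64374*(-19518) = 1256451732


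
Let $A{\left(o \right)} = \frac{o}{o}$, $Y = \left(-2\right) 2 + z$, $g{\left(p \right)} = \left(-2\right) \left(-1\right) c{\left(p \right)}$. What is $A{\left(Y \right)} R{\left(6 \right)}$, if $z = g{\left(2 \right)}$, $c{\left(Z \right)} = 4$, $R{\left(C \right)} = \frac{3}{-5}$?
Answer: $- \frac{3}{5} \approx -0.6$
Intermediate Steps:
$R{\left(C \right)} = - \frac{3}{5}$ ($R{\left(C \right)} = 3 \left(- \frac{1}{5}\right) = - \frac{3}{5}$)
$g{\left(p \right)} = 8$ ($g{\left(p \right)} = \left(-2\right) \left(-1\right) 4 = 2 \cdot 4 = 8$)
$z = 8$
$Y = 4$ ($Y = \left(-2\right) 2 + 8 = -4 + 8 = 4$)
$A{\left(o \right)} = 1$
$A{\left(Y \right)} R{\left(6 \right)} = 1 \left(- \frac{3}{5}\right) = - \frac{3}{5}$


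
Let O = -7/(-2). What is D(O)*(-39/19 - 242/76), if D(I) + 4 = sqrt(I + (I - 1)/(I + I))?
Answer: 398/19 - 597*sqrt(21)/266 ≈ 10.662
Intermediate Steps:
O = 7/2 (O = -7*(-1/2) = 7/2 ≈ 3.5000)
D(I) = -4 + sqrt(I + (-1 + I)/(2*I)) (D(I) = -4 + sqrt(I + (I - 1)/(I + I)) = -4 + sqrt(I + (-1 + I)/((2*I))) = -4 + sqrt(I + (-1 + I)*(1/(2*I))) = -4 + sqrt(I + (-1 + I)/(2*I)))
D(O)*(-39/19 - 242/76) = (-4 + sqrt(2 - 2/7/2 + 4*(7/2))/2)*(-39/19 - 242/76) = (-4 + sqrt(2 - 2*2/7 + 14)/2)*(-39*1/19 - 242*1/76) = (-4 + sqrt(2 - 4/7 + 14)/2)*(-39/19 - 121/38) = (-4 + sqrt(108/7)/2)*(-199/38) = (-4 + (6*sqrt(21)/7)/2)*(-199/38) = (-4 + 3*sqrt(21)/7)*(-199/38) = 398/19 - 597*sqrt(21)/266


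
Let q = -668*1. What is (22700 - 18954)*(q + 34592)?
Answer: 127079304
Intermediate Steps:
q = -668
(22700 - 18954)*(q + 34592) = (22700 - 18954)*(-668 + 34592) = 3746*33924 = 127079304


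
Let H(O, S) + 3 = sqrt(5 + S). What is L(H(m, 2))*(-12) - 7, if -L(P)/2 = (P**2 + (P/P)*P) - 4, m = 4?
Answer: 209 - 120*sqrt(7) ≈ -108.49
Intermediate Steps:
H(O, S) = -3 + sqrt(5 + S)
L(P) = 8 - 2*P - 2*P**2 (L(P) = -2*((P**2 + (P/P)*P) - 4) = -2*((P**2 + 1*P) - 4) = -2*((P**2 + P) - 4) = -2*((P + P**2) - 4) = -2*(-4 + P + P**2) = 8 - 2*P - 2*P**2)
L(H(m, 2))*(-12) - 7 = (8 - 2*(-3 + sqrt(5 + 2)) - 2*(-3 + sqrt(5 + 2))**2)*(-12) - 7 = (8 - 2*(-3 + sqrt(7)) - 2*(-3 + sqrt(7))**2)*(-12) - 7 = (8 + (6 - 2*sqrt(7)) - 2*(-3 + sqrt(7))**2)*(-12) - 7 = (14 - 2*sqrt(7) - 2*(-3 + sqrt(7))**2)*(-12) - 7 = (-168 + 24*sqrt(7) + 24*(-3 + sqrt(7))**2) - 7 = -175 + 24*sqrt(7) + 24*(-3 + sqrt(7))**2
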